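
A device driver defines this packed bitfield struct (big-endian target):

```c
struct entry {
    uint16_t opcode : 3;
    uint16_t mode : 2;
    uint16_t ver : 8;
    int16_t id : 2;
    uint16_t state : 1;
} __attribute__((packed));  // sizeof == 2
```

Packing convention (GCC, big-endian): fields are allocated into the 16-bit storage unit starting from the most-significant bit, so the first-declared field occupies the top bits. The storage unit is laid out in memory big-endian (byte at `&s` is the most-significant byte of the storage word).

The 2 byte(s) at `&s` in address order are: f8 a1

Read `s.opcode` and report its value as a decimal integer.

7

[0]=0xf8 [1]=0xa1 (big-endian) → word 0xf8a1
opcode [13+:3] = (word>>13) & 0x7 = 7  ←
mode [11+:2] = (word>>11) & 0x3 = 3
ver [3+:8] = (word>>3) & 0xff = 20
id [1+:2] = (word>>1) & 0x3 = 0
state [0+:1] = (word>>0) & 0x1 = 1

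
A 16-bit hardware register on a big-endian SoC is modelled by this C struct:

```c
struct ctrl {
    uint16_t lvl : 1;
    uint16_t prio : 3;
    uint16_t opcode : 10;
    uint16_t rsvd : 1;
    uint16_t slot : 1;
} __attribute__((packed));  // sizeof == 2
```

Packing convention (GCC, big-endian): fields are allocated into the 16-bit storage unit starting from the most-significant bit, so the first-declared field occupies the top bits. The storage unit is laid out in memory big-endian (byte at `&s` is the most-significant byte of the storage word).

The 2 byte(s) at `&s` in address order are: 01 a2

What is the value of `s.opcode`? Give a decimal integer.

[0]=0x01 [1]=0xa2 (big-endian) → word 0x01a2
lvl [15+:1] = (word>>15) & 0x1 = 0
prio [12+:3] = (word>>12) & 0x7 = 0
opcode [2+:10] = (word>>2) & 0x3ff = 104  ←
rsvd [1+:1] = (word>>1) & 0x1 = 1
slot [0+:1] = (word>>0) & 0x1 = 0

104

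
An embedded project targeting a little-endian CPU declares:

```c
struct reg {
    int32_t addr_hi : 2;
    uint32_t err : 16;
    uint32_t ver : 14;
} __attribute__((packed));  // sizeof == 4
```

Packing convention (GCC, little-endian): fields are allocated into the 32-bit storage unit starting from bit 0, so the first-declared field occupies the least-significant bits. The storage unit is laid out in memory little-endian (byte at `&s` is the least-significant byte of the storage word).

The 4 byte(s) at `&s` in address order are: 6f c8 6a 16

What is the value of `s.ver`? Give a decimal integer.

1434

[0]=0x6f [1]=0xc8 [2]=0x6a [3]=0x16 (little-endian) → word 0x166ac86f
addr_hi [0+:2] = (word>>0) & 0x3 = 3
err [2+:16] = (word>>2) & 0xffff = 45595
ver [18+:14] = (word>>18) & 0x3fff = 1434  ←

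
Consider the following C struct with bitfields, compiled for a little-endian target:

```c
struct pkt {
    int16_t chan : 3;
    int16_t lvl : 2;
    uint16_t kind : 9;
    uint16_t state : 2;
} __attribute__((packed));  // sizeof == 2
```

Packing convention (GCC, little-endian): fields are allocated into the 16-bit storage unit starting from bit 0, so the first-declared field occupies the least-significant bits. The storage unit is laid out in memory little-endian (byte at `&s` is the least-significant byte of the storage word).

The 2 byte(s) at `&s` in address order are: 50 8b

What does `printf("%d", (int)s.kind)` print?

[0]=0x50 [1]=0x8b (little-endian) → word 0x8b50
chan [0+:3] = (word>>0) & 0x7 = 0
lvl [3+:2] = (word>>3) & 0x3 = 2
kind [5+:9] = (word>>5) & 0x1ff = 90  ←
state [14+:2] = (word>>14) & 0x3 = 2

90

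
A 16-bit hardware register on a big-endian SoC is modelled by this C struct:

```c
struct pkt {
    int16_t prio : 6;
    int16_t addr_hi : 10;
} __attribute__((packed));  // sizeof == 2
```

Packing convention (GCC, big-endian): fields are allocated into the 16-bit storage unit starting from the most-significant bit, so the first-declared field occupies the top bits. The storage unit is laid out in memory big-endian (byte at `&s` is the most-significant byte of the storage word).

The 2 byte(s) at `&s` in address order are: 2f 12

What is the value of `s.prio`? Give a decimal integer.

[0]=0x2f [1]=0x12 (big-endian) → word 0x2f12
prio [10+:6] = (word>>10) & 0x3f = 11  ←
addr_hi [0+:10] = (word>>0) & 0x3ff = 786
prio signed 6b, MSB=0: value = 11

11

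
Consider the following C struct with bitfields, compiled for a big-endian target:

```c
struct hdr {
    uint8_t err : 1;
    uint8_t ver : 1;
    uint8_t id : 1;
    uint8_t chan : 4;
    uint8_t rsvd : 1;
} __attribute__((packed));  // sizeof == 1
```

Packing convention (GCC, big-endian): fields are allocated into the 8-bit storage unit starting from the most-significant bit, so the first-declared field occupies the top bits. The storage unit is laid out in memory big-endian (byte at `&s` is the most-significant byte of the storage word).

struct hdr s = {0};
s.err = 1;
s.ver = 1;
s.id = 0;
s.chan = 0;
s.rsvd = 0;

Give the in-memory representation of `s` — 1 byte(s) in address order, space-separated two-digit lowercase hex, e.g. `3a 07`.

err:1 = 1 → 0x1 << 7 → word 0x80
ver:1 = 1 → 0x1 << 6 → word 0xc0
id:1 = 0 → 0x0 << 5 → word 0xc0
chan:4 = 0 → 0x0 << 1 → word 0xc0
rsvd:1 = 0 → 0x0 << 0 → word 0xc0
word = 0xc0 → big-endian bytes:
  [0]=0xc0

c0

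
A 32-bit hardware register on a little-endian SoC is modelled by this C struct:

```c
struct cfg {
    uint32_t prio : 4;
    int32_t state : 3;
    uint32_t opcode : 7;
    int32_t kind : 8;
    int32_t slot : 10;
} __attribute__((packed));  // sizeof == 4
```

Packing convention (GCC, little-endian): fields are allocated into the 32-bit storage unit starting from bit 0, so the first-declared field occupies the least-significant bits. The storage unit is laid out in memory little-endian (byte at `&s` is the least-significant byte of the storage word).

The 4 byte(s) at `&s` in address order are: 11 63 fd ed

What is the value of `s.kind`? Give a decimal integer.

-11

[0]=0x11 [1]=0x63 [2]=0xfd [3]=0xed (little-endian) → word 0xedfd6311
prio:4 @ bit 0 → (0xedfd6311>>0)&0xf = 0x1
state:3 @ bit 4 → (0xedfd6311>>4)&0x7 = 0x1
opcode:7 @ bit 7 → (0xedfd6311>>7)&0x7f = 0x46
kind:8 @ bit 14 → (0xedfd6311>>14)&0xff = 0xf5  ←
slot:10 @ bit 22 → (0xedfd6311>>22)&0x3ff = 0x3b7
kind signed 8b, MSB=1: 245 - 256 = -11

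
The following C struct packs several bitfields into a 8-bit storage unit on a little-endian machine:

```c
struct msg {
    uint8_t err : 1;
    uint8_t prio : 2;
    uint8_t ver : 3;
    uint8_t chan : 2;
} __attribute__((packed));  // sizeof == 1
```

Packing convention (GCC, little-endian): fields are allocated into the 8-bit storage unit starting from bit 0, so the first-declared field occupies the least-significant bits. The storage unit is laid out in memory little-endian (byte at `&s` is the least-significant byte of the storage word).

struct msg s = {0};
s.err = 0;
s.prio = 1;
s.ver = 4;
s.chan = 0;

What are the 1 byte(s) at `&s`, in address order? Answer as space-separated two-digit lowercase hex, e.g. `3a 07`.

22

err:1 = 0 → 0x0 << 0 → word 0x00
prio:2 = 1 → 0x1 << 1 → word 0x02
ver:3 = 4 → 0x4 << 3 → word 0x22
chan:2 = 0 → 0x0 << 6 → word 0x22
word = 0x22 → little-endian bytes:
  [0]=0x22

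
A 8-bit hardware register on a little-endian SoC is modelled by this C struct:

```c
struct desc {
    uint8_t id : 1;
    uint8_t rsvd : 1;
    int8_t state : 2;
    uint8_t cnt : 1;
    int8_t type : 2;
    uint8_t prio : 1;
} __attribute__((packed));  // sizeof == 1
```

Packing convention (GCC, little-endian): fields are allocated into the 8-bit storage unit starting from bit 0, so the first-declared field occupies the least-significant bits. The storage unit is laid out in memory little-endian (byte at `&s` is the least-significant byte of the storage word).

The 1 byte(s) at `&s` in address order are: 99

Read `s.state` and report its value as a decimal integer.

-2

[0]=0x99 (little-endian) → word 0x99
id [0+:1] = (word>>0) & 0x1 = 1
rsvd [1+:1] = (word>>1) & 0x1 = 0
state [2+:2] = (word>>2) & 0x3 = 2  ←
cnt [4+:1] = (word>>4) & 0x1 = 1
type [5+:2] = (word>>5) & 0x3 = 0
prio [7+:1] = (word>>7) & 0x1 = 1
state signed 2b, MSB=1: 2 - 4 = -2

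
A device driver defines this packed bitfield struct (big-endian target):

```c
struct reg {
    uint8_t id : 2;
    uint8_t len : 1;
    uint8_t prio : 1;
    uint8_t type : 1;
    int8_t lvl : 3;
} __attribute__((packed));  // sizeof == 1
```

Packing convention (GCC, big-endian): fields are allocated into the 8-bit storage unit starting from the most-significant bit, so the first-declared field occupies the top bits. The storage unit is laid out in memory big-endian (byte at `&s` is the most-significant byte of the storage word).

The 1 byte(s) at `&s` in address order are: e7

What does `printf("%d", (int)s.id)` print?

3

[0]=0xe7 (big-endian) → word 0xe7
id [6+:2] = (word>>6) & 0x3 = 3  ←
len [5+:1] = (word>>5) & 0x1 = 1
prio [4+:1] = (word>>4) & 0x1 = 0
type [3+:1] = (word>>3) & 0x1 = 0
lvl [0+:3] = (word>>0) & 0x7 = 7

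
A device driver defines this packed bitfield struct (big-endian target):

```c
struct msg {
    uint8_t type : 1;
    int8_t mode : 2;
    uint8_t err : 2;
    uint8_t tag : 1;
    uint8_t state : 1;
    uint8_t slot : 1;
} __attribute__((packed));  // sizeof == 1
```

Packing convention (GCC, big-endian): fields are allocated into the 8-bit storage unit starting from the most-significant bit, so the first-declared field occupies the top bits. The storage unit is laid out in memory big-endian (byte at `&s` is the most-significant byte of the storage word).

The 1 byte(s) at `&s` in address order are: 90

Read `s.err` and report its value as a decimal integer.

2

[0]=0x90 (big-endian) → word 0x90
type [7+:1] = (word>>7) & 0x1 = 1
mode [5+:2] = (word>>5) & 0x3 = 0
err [3+:2] = (word>>3) & 0x3 = 2  ←
tag [2+:1] = (word>>2) & 0x1 = 0
state [1+:1] = (word>>1) & 0x1 = 0
slot [0+:1] = (word>>0) & 0x1 = 0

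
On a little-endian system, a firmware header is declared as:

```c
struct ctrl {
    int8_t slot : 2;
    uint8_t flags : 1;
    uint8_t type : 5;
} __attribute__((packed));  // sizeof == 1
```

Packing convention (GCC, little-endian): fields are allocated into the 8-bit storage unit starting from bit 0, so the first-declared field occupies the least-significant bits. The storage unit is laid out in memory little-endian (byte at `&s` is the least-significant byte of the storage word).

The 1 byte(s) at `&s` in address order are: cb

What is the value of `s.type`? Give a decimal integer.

[0]=0xcb (little-endian) → word 0xcb
slot:2 @ bit 0 → (0xcb>>0)&0x3 = 0x3
flags:1 @ bit 2 → (0xcb>>2)&0x1 = 0x0
type:5 @ bit 3 → (0xcb>>3)&0x1f = 0x19  ←

25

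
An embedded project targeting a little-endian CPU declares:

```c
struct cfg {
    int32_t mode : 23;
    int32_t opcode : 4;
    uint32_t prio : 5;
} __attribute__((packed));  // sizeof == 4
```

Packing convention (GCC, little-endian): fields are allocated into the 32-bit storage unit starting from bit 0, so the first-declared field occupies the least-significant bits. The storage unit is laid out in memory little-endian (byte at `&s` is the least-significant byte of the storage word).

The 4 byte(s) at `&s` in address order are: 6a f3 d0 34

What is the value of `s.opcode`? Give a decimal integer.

[0]=0x6a [1]=0xf3 [2]=0xd0 [3]=0x34 (little-endian) → word 0x34d0f36a
mode:23 @ bit 0 → (0x34d0f36a>>0)&0x7fffff = 0x50f36a
opcode:4 @ bit 23 → (0x34d0f36a>>23)&0xf = 0x9  ←
prio:5 @ bit 27 → (0x34d0f36a>>27)&0x1f = 0x6
opcode signed 4b, MSB=1: 9 - 16 = -7

-7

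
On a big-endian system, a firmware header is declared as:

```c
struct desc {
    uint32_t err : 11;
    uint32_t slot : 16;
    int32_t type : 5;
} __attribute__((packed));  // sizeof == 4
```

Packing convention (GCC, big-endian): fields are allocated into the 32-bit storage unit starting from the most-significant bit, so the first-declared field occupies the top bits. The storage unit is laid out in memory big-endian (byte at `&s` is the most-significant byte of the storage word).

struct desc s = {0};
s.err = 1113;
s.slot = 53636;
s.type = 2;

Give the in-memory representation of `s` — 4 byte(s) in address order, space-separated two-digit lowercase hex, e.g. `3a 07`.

err (11b) val=1113 bits=0x459 at bit 21: 0x8b200000
slot (16b) val=53636 bits=0xd184 at bit 5: 0x8b3a3080
type (5b) val=2 bits=0x2 at bit 0: 0x8b3a3082
word = 0x8b3a3082 → big-endian bytes:
  [0]=0x8b  [1]=0x3a  [2]=0x30  [3]=0x82

8b 3a 30 82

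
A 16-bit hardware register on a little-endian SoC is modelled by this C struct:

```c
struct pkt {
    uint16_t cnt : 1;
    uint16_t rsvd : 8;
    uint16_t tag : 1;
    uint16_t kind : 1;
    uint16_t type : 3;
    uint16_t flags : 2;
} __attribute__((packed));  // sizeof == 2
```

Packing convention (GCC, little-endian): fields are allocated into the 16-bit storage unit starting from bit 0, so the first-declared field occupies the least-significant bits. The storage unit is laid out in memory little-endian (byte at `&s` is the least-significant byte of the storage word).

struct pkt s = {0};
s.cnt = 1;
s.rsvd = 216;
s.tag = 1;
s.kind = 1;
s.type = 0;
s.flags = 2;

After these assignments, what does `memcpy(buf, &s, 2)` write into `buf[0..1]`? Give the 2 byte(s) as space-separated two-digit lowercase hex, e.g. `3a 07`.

[0+:1] cnt=1 & 0x1 = 0x1; word=0x0001
[1+:8] rsvd=216 & 0xff = 0xd8; word=0x01b1
[9+:1] tag=1 & 0x1 = 0x1; word=0x03b1
[10+:1] kind=1 & 0x1 = 0x1; word=0x07b1
[11+:3] type=0 & 0x7 = 0x0; word=0x07b1
[14+:2] flags=2 & 0x3 = 0x2; word=0x87b1
word = 0x87b1 → little-endian bytes:
  [0]=0xb1  [1]=0x87

b1 87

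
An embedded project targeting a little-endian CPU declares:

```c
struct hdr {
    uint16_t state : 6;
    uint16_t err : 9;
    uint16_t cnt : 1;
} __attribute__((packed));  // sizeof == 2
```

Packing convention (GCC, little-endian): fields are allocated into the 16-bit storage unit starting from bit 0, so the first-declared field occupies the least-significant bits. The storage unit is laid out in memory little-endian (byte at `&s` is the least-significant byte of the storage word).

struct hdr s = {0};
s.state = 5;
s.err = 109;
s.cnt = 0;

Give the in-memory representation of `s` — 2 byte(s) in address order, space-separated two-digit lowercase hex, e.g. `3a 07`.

45 1b

state (6b) val=5 bits=0x5 at bit 0: 0x0005
err (9b) val=109 bits=0x6d at bit 6: 0x1b45
cnt (1b) val=0 bits=0x0 at bit 15: 0x1b45
word = 0x1b45 → little-endian bytes:
  [0]=0x45  [1]=0x1b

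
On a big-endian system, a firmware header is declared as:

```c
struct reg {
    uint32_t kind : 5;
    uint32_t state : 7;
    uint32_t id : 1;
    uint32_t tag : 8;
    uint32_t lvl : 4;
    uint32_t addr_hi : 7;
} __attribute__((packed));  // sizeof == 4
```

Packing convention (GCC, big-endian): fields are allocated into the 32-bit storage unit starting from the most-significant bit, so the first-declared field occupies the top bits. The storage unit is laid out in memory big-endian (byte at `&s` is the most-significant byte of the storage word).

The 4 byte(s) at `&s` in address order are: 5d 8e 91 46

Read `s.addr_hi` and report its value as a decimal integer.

[0]=0x5d [1]=0x8e [2]=0x91 [3]=0x46 (big-endian) → word 0x5d8e9146
kind:5 @ bit 27 → (0x5d8e9146>>27)&0x1f = 0xb
state:7 @ bit 20 → (0x5d8e9146>>20)&0x7f = 0x58
id:1 @ bit 19 → (0x5d8e9146>>19)&0x1 = 0x1
tag:8 @ bit 11 → (0x5d8e9146>>11)&0xff = 0xd2
lvl:4 @ bit 7 → (0x5d8e9146>>7)&0xf = 0x2
addr_hi:7 @ bit 0 → (0x5d8e9146>>0)&0x7f = 0x46  ←

70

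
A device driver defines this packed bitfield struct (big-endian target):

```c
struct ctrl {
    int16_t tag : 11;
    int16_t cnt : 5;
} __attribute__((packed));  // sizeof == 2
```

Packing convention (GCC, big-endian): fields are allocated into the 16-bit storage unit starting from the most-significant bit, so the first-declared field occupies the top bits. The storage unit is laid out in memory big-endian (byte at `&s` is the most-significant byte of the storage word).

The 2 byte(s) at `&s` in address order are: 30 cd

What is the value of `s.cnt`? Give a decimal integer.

[0]=0x30 [1]=0xcd (big-endian) → word 0x30cd
tag [5+:11] = (word>>5) & 0x7ff = 390
cnt [0+:5] = (word>>0) & 0x1f = 13  ←
cnt signed 5b, MSB=0: value = 13

13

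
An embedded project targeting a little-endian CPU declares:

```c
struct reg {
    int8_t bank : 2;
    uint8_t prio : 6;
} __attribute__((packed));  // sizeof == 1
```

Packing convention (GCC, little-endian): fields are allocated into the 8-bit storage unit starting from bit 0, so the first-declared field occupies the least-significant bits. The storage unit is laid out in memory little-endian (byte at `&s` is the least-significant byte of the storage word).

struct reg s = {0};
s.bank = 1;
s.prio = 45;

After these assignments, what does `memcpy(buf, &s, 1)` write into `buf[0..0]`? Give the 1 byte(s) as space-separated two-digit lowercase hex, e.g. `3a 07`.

b5

bank (2b) val=1 bits=0x1 at bit 0: 0x01
prio (6b) val=45 bits=0x2d at bit 2: 0xb5
word = 0xb5 → little-endian bytes:
  [0]=0xb5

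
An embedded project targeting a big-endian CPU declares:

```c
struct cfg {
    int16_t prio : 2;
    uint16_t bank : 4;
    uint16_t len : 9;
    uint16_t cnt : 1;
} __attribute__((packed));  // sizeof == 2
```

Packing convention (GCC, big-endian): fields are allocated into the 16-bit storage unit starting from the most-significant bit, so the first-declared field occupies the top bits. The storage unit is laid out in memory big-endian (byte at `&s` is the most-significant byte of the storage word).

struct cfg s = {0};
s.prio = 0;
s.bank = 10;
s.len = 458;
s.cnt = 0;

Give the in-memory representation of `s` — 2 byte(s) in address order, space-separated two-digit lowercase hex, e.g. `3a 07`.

[14+:2] prio=0 & 0x3 = 0x0; word=0x0000
[10+:4] bank=10 & 0xf = 0xa; word=0x2800
[1+:9] len=458 & 0x1ff = 0x1ca; word=0x2b94
[0+:1] cnt=0 & 0x1 = 0x0; word=0x2b94
word = 0x2b94 → big-endian bytes:
  [0]=0x2b  [1]=0x94

2b 94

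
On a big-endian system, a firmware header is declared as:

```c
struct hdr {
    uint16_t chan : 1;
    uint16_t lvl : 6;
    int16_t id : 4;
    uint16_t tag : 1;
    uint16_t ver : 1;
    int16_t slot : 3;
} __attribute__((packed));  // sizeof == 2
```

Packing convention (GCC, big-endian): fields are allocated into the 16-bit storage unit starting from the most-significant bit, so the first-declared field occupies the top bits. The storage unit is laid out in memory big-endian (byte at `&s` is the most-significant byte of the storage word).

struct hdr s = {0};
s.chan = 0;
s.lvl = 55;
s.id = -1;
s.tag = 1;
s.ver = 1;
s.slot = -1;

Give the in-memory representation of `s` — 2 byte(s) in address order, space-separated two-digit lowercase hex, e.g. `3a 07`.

6f ff

chan:1 = 0 → 0x0 << 15 → word 0x0000
lvl:6 = 55 → 0x37 << 9 → word 0x6e00
id:4 = -1 → 0xf << 5 → word 0x6fe0
tag:1 = 1 → 0x1 << 4 → word 0x6ff0
ver:1 = 1 → 0x1 << 3 → word 0x6ff8
slot:3 = -1 → 0x7 << 0 → word 0x6fff
word = 0x6fff → big-endian bytes:
  [0]=0x6f  [1]=0xff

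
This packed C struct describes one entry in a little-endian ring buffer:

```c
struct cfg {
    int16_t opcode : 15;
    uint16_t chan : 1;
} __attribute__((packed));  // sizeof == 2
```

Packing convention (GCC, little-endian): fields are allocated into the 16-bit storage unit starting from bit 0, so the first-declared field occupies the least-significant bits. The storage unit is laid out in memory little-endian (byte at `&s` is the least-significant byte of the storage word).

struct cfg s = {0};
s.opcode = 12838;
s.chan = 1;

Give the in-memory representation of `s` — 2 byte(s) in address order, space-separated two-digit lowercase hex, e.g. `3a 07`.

26 b2

opcode (15b) val=12838 bits=0x3226 at bit 0: 0x3226
chan (1b) val=1 bits=0x1 at bit 15: 0xb226
word = 0xb226 → little-endian bytes:
  [0]=0x26  [1]=0xb2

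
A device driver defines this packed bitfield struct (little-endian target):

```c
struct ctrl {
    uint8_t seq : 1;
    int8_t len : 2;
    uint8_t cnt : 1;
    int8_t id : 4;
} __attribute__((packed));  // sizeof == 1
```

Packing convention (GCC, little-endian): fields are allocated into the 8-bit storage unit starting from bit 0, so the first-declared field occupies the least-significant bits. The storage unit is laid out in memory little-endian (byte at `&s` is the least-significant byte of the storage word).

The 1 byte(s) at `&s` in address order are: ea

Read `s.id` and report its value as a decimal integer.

[0]=0xea (little-endian) → word 0xea
seq [0+:1] = (word>>0) & 0x1 = 0
len [1+:2] = (word>>1) & 0x3 = 1
cnt [3+:1] = (word>>3) & 0x1 = 1
id [4+:4] = (word>>4) & 0xf = 14  ←
id signed 4b, MSB=1: 14 - 16 = -2

-2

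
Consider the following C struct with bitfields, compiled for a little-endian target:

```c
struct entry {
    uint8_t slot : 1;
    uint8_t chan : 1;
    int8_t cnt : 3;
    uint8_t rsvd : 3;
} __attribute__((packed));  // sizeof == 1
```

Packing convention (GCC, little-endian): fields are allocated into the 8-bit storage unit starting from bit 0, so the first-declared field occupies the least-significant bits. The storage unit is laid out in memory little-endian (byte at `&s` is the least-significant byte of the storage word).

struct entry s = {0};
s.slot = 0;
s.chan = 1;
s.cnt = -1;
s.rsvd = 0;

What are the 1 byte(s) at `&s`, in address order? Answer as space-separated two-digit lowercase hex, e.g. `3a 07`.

slot:1 = 0 → 0x0 << 0 → word 0x00
chan:1 = 1 → 0x1 << 1 → word 0x02
cnt:3 = -1 → 0x7 << 2 → word 0x1e
rsvd:3 = 0 → 0x0 << 5 → word 0x1e
word = 0x1e → little-endian bytes:
  [0]=0x1e

1e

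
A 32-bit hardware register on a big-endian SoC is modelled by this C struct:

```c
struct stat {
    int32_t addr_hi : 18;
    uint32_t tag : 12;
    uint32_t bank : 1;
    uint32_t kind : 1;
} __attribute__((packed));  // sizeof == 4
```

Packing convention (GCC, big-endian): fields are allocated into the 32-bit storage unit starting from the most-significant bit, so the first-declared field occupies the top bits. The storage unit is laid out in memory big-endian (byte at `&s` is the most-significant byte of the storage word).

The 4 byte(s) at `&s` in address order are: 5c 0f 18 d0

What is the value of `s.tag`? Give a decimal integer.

1588

[0]=0x5c [1]=0x0f [2]=0x18 [3]=0xd0 (big-endian) → word 0x5c0f18d0
addr_hi:18 @ bit 14 → (0x5c0f18d0>>14)&0x3ffff = 0x1703c
tag:12 @ bit 2 → (0x5c0f18d0>>2)&0xfff = 0x634  ←
bank:1 @ bit 1 → (0x5c0f18d0>>1)&0x1 = 0x0
kind:1 @ bit 0 → (0x5c0f18d0>>0)&0x1 = 0x0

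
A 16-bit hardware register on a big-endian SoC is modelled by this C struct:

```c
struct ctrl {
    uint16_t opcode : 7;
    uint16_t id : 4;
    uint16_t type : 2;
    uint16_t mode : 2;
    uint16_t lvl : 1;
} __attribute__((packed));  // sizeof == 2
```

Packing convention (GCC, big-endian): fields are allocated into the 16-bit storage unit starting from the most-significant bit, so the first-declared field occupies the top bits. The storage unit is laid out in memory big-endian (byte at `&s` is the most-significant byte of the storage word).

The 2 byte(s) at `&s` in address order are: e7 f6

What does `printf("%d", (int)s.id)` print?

15

[0]=0xe7 [1]=0xf6 (big-endian) → word 0xe7f6
opcode [9+:7] = (word>>9) & 0x7f = 115
id [5+:4] = (word>>5) & 0xf = 15  ←
type [3+:2] = (word>>3) & 0x3 = 2
mode [1+:2] = (word>>1) & 0x3 = 3
lvl [0+:1] = (word>>0) & 0x1 = 0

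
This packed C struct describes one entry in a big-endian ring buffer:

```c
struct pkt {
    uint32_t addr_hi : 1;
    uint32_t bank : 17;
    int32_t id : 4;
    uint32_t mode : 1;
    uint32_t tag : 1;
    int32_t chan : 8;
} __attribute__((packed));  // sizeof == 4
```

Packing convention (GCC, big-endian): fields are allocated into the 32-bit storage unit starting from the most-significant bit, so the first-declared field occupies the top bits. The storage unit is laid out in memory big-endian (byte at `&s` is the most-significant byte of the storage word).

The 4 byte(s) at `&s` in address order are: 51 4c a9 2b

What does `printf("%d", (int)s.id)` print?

[0]=0x51 [1]=0x4c [2]=0xa9 [3]=0x2b (big-endian) → word 0x514ca92b
addr_hi [31+:1] = (word>>31) & 0x1 = 0
bank [14+:17] = (word>>14) & 0x1ffff = 83250
id [10+:4] = (word>>10) & 0xf = 10  ←
mode [9+:1] = (word>>9) & 0x1 = 0
tag [8+:1] = (word>>8) & 0x1 = 1
chan [0+:8] = (word>>0) & 0xff = 43
id signed 4b, MSB=1: 10 - 16 = -6

-6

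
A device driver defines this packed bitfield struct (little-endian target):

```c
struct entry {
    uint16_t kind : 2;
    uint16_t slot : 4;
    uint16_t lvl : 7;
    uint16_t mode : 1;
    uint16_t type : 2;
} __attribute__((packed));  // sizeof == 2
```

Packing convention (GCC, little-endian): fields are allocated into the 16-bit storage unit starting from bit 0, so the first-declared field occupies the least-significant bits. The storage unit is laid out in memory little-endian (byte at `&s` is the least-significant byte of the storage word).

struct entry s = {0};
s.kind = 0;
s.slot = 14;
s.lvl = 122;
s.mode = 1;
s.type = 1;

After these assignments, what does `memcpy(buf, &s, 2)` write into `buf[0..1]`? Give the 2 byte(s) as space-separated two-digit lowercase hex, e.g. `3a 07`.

kind (2b) val=0 bits=0x0 at bit 0: 0x0000
slot (4b) val=14 bits=0xe at bit 2: 0x0038
lvl (7b) val=122 bits=0x7a at bit 6: 0x1eb8
mode (1b) val=1 bits=0x1 at bit 13: 0x3eb8
type (2b) val=1 bits=0x1 at bit 14: 0x7eb8
word = 0x7eb8 → little-endian bytes:
  [0]=0xb8  [1]=0x7e

b8 7e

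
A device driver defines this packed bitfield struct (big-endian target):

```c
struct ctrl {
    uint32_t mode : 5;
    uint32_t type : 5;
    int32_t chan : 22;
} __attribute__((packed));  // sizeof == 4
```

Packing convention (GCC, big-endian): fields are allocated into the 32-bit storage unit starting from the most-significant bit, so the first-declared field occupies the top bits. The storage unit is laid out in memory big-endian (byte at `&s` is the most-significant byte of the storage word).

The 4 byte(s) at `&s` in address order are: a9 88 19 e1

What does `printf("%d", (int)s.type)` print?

6

[0]=0xa9 [1]=0x88 [2]=0x19 [3]=0xe1 (big-endian) → word 0xa98819e1
mode:5 @ bit 27 → (0xa98819e1>>27)&0x1f = 0x15
type:5 @ bit 22 → (0xa98819e1>>22)&0x1f = 0x6  ←
chan:22 @ bit 0 → (0xa98819e1>>0)&0x3fffff = 0x819e1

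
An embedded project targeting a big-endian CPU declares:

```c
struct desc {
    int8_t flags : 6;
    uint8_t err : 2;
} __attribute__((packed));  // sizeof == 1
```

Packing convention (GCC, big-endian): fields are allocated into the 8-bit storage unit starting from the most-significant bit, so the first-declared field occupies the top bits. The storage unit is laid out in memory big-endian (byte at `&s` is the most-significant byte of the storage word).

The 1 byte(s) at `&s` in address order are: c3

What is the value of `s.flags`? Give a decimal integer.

-16

[0]=0xc3 (big-endian) → word 0xc3
flags [2+:6] = (word>>2) & 0x3f = 48  ←
err [0+:2] = (word>>0) & 0x3 = 3
flags signed 6b, MSB=1: 48 - 64 = -16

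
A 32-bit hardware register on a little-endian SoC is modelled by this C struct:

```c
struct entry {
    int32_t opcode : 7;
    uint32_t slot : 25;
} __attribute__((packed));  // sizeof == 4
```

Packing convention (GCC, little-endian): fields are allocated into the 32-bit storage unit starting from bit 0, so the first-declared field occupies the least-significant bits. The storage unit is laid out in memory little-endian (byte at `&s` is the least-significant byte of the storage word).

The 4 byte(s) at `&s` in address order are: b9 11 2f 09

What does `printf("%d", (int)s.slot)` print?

[0]=0xb9 [1]=0x11 [2]=0x2f [3]=0x09 (little-endian) → word 0x092f11b9
opcode [0+:7] = (word>>0) & 0x7f = 57
slot [7+:25] = (word>>7) & 0x1ffffff = 1203747  ←

1203747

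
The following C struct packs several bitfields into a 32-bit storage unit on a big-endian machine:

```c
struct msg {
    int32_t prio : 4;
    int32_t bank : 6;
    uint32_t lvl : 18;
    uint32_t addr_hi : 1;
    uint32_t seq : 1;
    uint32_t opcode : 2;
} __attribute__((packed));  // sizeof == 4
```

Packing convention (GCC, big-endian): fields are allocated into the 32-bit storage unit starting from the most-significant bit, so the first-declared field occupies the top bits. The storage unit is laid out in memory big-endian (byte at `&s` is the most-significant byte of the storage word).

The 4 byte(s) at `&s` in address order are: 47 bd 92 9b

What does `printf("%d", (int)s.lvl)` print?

[0]=0x47 [1]=0xbd [2]=0x92 [3]=0x9b (big-endian) → word 0x47bd929b
prio:4 @ bit 28 → (0x47bd929b>>28)&0xf = 0x4
bank:6 @ bit 22 → (0x47bd929b>>22)&0x3f = 0x1e
lvl:18 @ bit 4 → (0x47bd929b>>4)&0x3ffff = 0x3d929  ←
addr_hi:1 @ bit 3 → (0x47bd929b>>3)&0x1 = 0x1
seq:1 @ bit 2 → (0x47bd929b>>2)&0x1 = 0x0
opcode:2 @ bit 0 → (0x47bd929b>>0)&0x3 = 0x3

252201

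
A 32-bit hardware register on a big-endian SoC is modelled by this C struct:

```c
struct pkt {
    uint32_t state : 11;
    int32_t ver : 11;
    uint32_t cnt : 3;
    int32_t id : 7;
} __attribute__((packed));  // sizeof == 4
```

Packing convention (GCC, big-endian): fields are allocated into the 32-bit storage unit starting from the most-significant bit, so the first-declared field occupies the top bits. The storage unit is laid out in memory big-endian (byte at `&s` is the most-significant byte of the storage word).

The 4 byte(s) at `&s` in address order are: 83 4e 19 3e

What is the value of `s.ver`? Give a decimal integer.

[0]=0x83 [1]=0x4e [2]=0x19 [3]=0x3e (big-endian) → word 0x834e193e
state [21+:11] = (word>>21) & 0x7ff = 1050
ver [10+:11] = (word>>10) & 0x7ff = 902  ←
cnt [7+:3] = (word>>7) & 0x7 = 2
id [0+:7] = (word>>0) & 0x7f = 62
ver signed 11b, MSB=0: value = 902

902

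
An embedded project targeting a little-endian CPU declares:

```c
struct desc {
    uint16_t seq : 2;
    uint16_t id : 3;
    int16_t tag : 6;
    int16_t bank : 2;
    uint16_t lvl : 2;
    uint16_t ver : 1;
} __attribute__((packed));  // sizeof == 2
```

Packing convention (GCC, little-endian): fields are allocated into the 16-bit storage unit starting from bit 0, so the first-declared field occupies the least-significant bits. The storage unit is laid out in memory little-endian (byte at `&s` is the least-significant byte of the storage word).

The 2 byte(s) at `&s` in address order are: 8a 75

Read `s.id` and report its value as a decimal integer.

[0]=0x8a [1]=0x75 (little-endian) → word 0x758a
seq:2 @ bit 0 → (0x758a>>0)&0x3 = 0x2
id:3 @ bit 2 → (0x758a>>2)&0x7 = 0x2  ←
tag:6 @ bit 5 → (0x758a>>5)&0x3f = 0x2c
bank:2 @ bit 11 → (0x758a>>11)&0x3 = 0x2
lvl:2 @ bit 13 → (0x758a>>13)&0x3 = 0x3
ver:1 @ bit 15 → (0x758a>>15)&0x1 = 0x0

2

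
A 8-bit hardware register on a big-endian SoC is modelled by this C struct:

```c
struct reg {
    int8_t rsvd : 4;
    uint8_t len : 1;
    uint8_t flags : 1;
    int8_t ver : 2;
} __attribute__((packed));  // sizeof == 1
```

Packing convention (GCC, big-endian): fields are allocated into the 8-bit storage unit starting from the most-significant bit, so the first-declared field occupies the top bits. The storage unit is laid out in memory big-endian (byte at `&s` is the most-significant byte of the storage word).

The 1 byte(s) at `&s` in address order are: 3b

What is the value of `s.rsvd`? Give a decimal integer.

[0]=0x3b (big-endian) → word 0x3b
rsvd [4+:4] = (word>>4) & 0xf = 3  ←
len [3+:1] = (word>>3) & 0x1 = 1
flags [2+:1] = (word>>2) & 0x1 = 0
ver [0+:2] = (word>>0) & 0x3 = 3
rsvd signed 4b, MSB=0: value = 3

3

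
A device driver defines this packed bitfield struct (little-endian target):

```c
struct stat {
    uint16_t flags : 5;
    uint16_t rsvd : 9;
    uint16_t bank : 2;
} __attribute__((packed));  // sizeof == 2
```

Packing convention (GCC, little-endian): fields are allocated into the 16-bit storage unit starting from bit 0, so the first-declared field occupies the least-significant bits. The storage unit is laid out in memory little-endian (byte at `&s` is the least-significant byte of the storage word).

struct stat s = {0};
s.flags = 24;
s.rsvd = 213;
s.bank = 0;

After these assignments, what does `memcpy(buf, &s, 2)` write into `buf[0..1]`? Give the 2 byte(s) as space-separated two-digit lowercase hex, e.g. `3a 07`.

b8 1a

flags (5b) val=24 bits=0x18 at bit 0: 0x0018
rsvd (9b) val=213 bits=0xd5 at bit 5: 0x1ab8
bank (2b) val=0 bits=0x0 at bit 14: 0x1ab8
word = 0x1ab8 → little-endian bytes:
  [0]=0xb8  [1]=0x1a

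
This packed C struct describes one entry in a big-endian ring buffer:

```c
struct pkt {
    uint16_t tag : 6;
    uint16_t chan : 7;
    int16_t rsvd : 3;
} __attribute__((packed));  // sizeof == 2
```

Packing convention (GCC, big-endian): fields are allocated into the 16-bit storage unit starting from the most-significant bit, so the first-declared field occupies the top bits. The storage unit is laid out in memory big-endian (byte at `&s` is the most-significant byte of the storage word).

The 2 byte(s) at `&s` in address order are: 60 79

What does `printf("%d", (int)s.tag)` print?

24

[0]=0x60 [1]=0x79 (big-endian) → word 0x6079
tag [10+:6] = (word>>10) & 0x3f = 24  ←
chan [3+:7] = (word>>3) & 0x7f = 15
rsvd [0+:3] = (word>>0) & 0x7 = 1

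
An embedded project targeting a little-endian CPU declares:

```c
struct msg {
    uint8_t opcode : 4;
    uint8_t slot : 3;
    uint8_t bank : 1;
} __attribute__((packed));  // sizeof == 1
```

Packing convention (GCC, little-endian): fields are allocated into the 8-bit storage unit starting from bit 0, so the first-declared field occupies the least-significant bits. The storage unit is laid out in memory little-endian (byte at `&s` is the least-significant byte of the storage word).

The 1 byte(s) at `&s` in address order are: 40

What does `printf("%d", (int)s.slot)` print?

[0]=0x40 (little-endian) → word 0x40
opcode [0+:4] = (word>>0) & 0xf = 0
slot [4+:3] = (word>>4) & 0x7 = 4  ←
bank [7+:1] = (word>>7) & 0x1 = 0

4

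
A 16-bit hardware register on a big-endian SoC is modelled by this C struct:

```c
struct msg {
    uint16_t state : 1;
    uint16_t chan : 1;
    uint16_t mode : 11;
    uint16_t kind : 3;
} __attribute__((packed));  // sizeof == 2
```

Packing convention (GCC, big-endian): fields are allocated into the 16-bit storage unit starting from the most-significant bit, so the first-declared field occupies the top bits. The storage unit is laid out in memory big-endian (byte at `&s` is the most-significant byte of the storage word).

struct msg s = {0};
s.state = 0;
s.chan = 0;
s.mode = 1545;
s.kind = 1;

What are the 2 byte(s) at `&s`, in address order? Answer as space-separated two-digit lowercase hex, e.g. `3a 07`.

30 49

[15+:1] state=0 & 0x1 = 0x0; word=0x0000
[14+:1] chan=0 & 0x1 = 0x0; word=0x0000
[3+:11] mode=1545 & 0x7ff = 0x609; word=0x3048
[0+:3] kind=1 & 0x7 = 0x1; word=0x3049
word = 0x3049 → big-endian bytes:
  [0]=0x30  [1]=0x49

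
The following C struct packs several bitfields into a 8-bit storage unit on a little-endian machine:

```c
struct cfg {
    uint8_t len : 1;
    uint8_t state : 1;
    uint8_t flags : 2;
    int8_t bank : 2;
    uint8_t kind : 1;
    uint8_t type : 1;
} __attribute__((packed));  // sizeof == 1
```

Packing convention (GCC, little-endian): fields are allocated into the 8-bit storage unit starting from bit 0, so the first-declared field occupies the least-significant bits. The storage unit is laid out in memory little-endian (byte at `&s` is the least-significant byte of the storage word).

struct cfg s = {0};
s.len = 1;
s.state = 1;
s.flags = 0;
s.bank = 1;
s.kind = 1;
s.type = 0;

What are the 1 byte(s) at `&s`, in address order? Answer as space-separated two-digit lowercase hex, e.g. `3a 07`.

len:1 = 1 → 0x1 << 0 → word 0x01
state:1 = 1 → 0x1 << 1 → word 0x03
flags:2 = 0 → 0x0 << 2 → word 0x03
bank:2 = 1 → 0x1 << 4 → word 0x13
kind:1 = 1 → 0x1 << 6 → word 0x53
type:1 = 0 → 0x0 << 7 → word 0x53
word = 0x53 → little-endian bytes:
  [0]=0x53

53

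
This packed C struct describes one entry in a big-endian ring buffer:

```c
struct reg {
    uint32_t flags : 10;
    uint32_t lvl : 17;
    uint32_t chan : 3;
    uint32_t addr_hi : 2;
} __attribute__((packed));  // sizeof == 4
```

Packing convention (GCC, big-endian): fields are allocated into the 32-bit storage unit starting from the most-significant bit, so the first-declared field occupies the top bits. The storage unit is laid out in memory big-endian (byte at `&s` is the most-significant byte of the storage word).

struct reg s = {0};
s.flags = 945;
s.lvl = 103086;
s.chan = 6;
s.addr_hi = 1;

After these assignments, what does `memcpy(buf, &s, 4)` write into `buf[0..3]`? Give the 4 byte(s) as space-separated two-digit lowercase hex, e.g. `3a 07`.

flags (10b) val=945 bits=0x3b1 at bit 22: 0xec400000
lvl (17b) val=103086 bits=0x192ae at bit 5: 0xec7255c0
chan (3b) val=6 bits=0x6 at bit 2: 0xec7255d8
addr_hi (2b) val=1 bits=0x1 at bit 0: 0xec7255d9
word = 0xec7255d9 → big-endian bytes:
  [0]=0xec  [1]=0x72  [2]=0x55  [3]=0xd9

ec 72 55 d9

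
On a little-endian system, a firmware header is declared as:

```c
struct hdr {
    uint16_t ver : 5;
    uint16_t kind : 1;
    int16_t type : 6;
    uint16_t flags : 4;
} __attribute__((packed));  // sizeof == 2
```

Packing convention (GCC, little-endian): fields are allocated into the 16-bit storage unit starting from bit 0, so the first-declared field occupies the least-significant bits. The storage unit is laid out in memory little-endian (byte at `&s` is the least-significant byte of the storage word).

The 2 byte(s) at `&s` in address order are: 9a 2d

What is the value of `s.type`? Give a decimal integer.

-10

[0]=0x9a [1]=0x2d (little-endian) → word 0x2d9a
ver [0+:5] = (word>>0) & 0x1f = 26
kind [5+:1] = (word>>5) & 0x1 = 0
type [6+:6] = (word>>6) & 0x3f = 54  ←
flags [12+:4] = (word>>12) & 0xf = 2
type signed 6b, MSB=1: 54 - 64 = -10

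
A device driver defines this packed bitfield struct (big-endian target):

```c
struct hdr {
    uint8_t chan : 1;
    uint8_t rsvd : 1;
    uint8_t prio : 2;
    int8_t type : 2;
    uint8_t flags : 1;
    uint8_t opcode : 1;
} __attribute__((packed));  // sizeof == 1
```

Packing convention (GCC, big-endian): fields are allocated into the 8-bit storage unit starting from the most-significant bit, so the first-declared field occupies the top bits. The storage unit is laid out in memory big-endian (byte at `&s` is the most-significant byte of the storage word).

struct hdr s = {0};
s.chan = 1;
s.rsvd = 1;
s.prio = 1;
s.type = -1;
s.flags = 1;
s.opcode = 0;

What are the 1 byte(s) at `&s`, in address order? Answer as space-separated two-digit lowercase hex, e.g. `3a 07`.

de

[7+:1] chan=1 & 0x1 = 0x1; word=0x80
[6+:1] rsvd=1 & 0x1 = 0x1; word=0xc0
[4+:2] prio=1 & 0x3 = 0x1; word=0xd0
[2+:2] type=-1 & 0x3 = 0x3; word=0xdc
[1+:1] flags=1 & 0x1 = 0x1; word=0xde
[0+:1] opcode=0 & 0x1 = 0x0; word=0xde
word = 0xde → big-endian bytes:
  [0]=0xde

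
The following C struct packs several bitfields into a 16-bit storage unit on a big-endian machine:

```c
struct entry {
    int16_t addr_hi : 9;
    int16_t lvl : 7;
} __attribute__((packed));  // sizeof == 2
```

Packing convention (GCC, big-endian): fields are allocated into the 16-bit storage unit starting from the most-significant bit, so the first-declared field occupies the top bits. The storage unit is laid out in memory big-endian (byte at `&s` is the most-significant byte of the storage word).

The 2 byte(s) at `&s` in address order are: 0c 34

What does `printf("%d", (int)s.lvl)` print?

52

[0]=0x0c [1]=0x34 (big-endian) → word 0x0c34
addr_hi [7+:9] = (word>>7) & 0x1ff = 24
lvl [0+:7] = (word>>0) & 0x7f = 52  ←
lvl signed 7b, MSB=0: value = 52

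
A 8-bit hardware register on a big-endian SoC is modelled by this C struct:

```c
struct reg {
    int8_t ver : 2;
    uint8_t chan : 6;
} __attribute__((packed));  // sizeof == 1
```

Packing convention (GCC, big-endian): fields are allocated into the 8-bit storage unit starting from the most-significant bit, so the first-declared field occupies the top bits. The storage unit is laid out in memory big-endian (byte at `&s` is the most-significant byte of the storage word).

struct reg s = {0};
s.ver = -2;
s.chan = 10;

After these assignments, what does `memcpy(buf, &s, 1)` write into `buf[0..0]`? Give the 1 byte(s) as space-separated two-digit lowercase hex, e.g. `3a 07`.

ver:2 = -2 → 0x2 << 6 → word 0x80
chan:6 = 10 → 0xa << 0 → word 0x8a
word = 0x8a → big-endian bytes:
  [0]=0x8a

8a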